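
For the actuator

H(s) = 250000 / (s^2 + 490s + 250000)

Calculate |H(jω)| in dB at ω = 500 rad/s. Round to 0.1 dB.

0.2 dB

At s = jω = j500:
quadratic: (j500)² + 490·j500 + 250000 = 0 + j245000 → |·| ≈ 2.45e+05, ∠ ≈ 90.00°
|H| = 250000 / 2.45e+05 ≈ 1.0204
Gain = 20 log₁₀(1.0204) ≈ 0.18 dB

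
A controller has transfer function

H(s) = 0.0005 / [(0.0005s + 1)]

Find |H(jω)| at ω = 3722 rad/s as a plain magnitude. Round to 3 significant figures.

0.000237

At ω = 3722 rad/s:
pole (1 + j3722·0.0005) = 1 + j1.861 → |·| ≈ 2.1127, ∠ ≈ 61.75°
|H| = 0.0005 · 1 / (2.1127) ≈ 0.00023666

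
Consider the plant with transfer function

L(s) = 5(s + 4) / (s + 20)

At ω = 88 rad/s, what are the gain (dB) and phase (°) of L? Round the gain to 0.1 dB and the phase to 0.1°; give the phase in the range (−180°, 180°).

13.8 dB, 10.2°

At s = jω = j88:
zero (s+4): 4 + j88 → |·| = √(4²+88²) = √7760 ≈ 88.091, ∠ = arctan(88/4) ≈ 87.40°
pole (s+20): 20 + j88 → |·| = √(20²+88²) = √8144 ≈ 90.244, ∠ = arctan(88/20) ≈ 77.20°
|L| = 5 · 88.091 / 90.244 ≈ 4.8807
Gain = 20 log₁₀(4.8807) ≈ 13.77 dB
∠L = 87.40° − 77.20° = 10.20°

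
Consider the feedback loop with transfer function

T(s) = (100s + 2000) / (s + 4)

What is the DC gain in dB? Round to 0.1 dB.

54.0 dB

T(0) = 2000 / 4 = 500
20 log₁₀(500) ≈ 53.98 dB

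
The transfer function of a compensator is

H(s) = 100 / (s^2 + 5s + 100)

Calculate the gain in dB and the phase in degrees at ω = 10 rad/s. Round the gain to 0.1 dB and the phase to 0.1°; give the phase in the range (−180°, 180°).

6.0 dB, -90.0°

At s = jω = j10:
quadratic: (j10)² + 5·j10 + 100 = 0 + j50 → |·| ≈ 50, ∠ ≈ 90.00°
|H| = 100 / 50 ≈ 2
Gain = 20 log₁₀(2) ≈ 6.02 dB
∠H = 0.00° − 90.00° = -90.00°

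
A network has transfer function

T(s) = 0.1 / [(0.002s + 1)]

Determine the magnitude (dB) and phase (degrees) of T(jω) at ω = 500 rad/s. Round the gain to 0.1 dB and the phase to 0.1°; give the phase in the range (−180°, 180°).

At ω = 500 rad/s:
pole (1 + j500·0.002) = 1 + j1 → |·| ≈ 1.4142, ∠ ≈ 45.00°
|T| = 0.1 · 1 / (1.4142) ≈ 0.070711
Gain = 20 log₁₀(0.070711) ≈ -23.01 dB
∠T = (0°) − (45.00°) = -45.00°

-23.0 dB, -45.0°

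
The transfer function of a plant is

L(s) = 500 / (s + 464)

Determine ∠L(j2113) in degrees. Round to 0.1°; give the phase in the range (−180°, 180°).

-77.6°

At s = jω = j2113:
pole (s+464): 464 + j2113 → |·| = √(464²+2113²) = √4680065 ≈ 2163.3, ∠ = arctan(2113/464) ≈ 77.61°
∠L = 0.00° − 77.61° = -77.61°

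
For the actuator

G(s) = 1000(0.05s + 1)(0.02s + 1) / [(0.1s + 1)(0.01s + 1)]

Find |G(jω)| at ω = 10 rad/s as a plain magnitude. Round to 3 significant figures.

At ω = 10 rad/s:
zero (1 + j10·0.05) = 1 + j0.5 → |·| ≈ 1.118, ∠ ≈ 26.57°
zero (1 + j10·0.02) = 1 + j0.2 → |·| ≈ 1.0198, ∠ ≈ 11.31°
pole (1 + j10·0.1) = 1 + j1 → |·| ≈ 1.4142, ∠ ≈ 45.00°
pole (1 + j10·0.01) = 1 + j0.1 → |·| ≈ 1.005, ∠ ≈ 5.71°
|G| = 1000 · 1.118 · 1.0198 / (1.4142 · 1.005) ≈ 802.19

802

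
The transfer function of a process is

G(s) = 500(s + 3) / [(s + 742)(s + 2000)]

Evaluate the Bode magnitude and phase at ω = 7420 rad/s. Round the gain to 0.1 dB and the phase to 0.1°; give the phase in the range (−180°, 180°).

-23.8 dB, -69.2°

At s = jω = j7420:
zero (s+3): 3 + j7420 → |·| = √(3²+7420²) = √55056409 ≈ 7420, ∠ = arctan(7420/3) ≈ 89.98°
pole (s+742): 742 + j7420 → |·| = √(742²+7420²) = √55606964 ≈ 7457, ∠ = arctan(7420/742) ≈ 84.29°
pole (s+2000): 2000 + j7420 → |·| = √(2000²+7420²) = √59056400 ≈ 7684.8, ∠ = arctan(7420/2000) ≈ 74.91°
|G| = 500 · 7420 / 5.7306e+07 ≈ 0.06474
Gain = 20 log₁₀(0.06474) ≈ -23.78 dB
∠G = 89.98° − 159.20° = -69.22°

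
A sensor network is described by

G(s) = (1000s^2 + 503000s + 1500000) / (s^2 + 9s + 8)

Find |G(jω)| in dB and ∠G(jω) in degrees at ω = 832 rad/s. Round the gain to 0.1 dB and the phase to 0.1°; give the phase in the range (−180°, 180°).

61.3 dB, -30.6°

Substitute s = j832:
Numerator: 1000(j832)^2 + 503000(j832) + 1500000 = -690724000 + j418496000
Denominator: (j832)^2 + 9(j832) + 8 = -692216 + j7488
|N| = √(690724000² + 418496000²) ≈ 8.0761e+08, ∠N ≈ 148.79°
|D| = √(692216² + 7488²) ≈ 6.9226e+05, ∠D ≈ 179.38°
|G| = 8.0761e+08 / 6.9226e+05 ≈ 1166.6
Gain = 20 log₁₀(1166.6) ≈ 61.34 dB
∠G = 148.79° − 179.38° = -30.59°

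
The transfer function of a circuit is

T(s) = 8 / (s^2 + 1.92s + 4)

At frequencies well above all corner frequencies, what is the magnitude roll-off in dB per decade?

Each pole contributes −20 dB/decade at high frequency; each zero contributes +20 dB/decade.
Net: 0 zero(s) − 2 pole(s) → -40 dB/decade.

-40 dB/decade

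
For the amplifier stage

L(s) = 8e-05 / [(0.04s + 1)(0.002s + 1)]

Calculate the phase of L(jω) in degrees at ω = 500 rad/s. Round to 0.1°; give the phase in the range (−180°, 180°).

-132.1°

At ω = 500 rad/s:
pole (1 + j500·0.04) = 1 + j20 → |·| ≈ 20.025, ∠ ≈ 87.14°
pole (1 + j500·0.002) = 1 + j1 → |·| ≈ 1.4142, ∠ ≈ 45.00°
∠L = (0°) − (87.14° + 45.00°) = -132.14°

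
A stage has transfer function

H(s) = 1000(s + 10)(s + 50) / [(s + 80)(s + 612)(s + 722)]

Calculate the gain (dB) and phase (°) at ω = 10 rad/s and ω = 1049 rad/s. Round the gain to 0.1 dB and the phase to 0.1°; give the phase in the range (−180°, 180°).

At s = jω = j10:
zero (s+10): 10 + j10 → |·| = √(10²+10²) = √200 ≈ 14.142, ∠ = arctan(10/10) ≈ 45.00°
zero (s+50): 50 + j10 → |·| = √(50²+10²) = √2600 ≈ 50.99, ∠ = arctan(10/50) ≈ 11.31°
pole (s+80): 80 + j10 → |·| = √(80²+10²) = √6500 ≈ 80.623, ∠ = arctan(10/80) ≈ 7.13°
pole (s+612): 612 + j10 → |·| = √(612²+10²) = √374644 ≈ 612.08, ∠ = arctan(10/612) ≈ 0.94°
pole (s+722): 722 + j10 → |·| = √(722²+10²) = √521384 ≈ 722.07, ∠ = arctan(10/722) ≈ 0.79°
|H| = 1000 · 721.1 / 3.5633e+07 ≈ 0.020237
Gain = 20 log₁₀(0.020237) ≈ -33.88 dB
∠H = 56.31° − 8.86° = 47.45°

At s = jω = j1049:
zero (s+10): 10 + j1049 → |·| = √(10²+1049²) = √1100501 ≈ 1049, ∠ = arctan(1049/10) ≈ 89.45°
zero (s+50): 50 + j1049 → |·| = √(50²+1049²) = √1102901 ≈ 1050.2, ∠ = arctan(1049/50) ≈ 87.27°
pole (s+80): 80 + j1049 → |·| = √(80²+1049²) = √1106801 ≈ 1052, ∠ = arctan(1049/80) ≈ 85.64°
pole (s+612): 612 + j1049 → |·| = √(612²+1049²) = √1474945 ≈ 1214.5, ∠ = arctan(1049/612) ≈ 59.74°
pole (s+722): 722 + j1049 → |·| = √(722²+1049²) = √1621685 ≈ 1273.5, ∠ = arctan(1049/722) ≈ 55.46°
|H| = 1000 · 1.1017e+06 / 1.6271e+09 ≈ 0.67709
Gain = 20 log₁₀(0.67709) ≈ -3.39 dB
∠H = 176.72° − 200.84° = -24.12°

ω = 10: -33.9 dB, 47.5°; ω = 1049: -3.4 dB, -24.1°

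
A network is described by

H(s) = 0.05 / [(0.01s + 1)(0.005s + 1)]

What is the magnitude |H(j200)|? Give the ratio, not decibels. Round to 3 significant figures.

At ω = 200 rad/s:
pole (1 + j200·0.01) = 1 + j2 → |·| ≈ 2.2361, ∠ ≈ 63.43°
pole (1 + j200·0.005) = 1 + j1 → |·| ≈ 1.4142, ∠ ≈ 45.00°
|H| = 0.05 · 1 / (2.2361 · 1.4142) ≈ 0.015811

0.0158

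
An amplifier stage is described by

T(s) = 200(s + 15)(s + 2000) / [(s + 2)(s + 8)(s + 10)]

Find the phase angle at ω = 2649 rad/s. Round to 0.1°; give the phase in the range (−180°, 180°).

-126.9°

At s = jω = j2649:
zero (s+15): 15 + j2649 → |·| = √(15²+2649²) = √7017426 ≈ 2649, ∠ = arctan(2649/15) ≈ 89.68°
zero (s+2000): 2000 + j2649 → |·| = √(2000²+2649²) = √11017201 ≈ 3319.2, ∠ = arctan(2649/2000) ≈ 52.95°
pole (s+2): 2 + j2649 → |·| = √(2²+2649²) = √7017205 ≈ 2649, ∠ = arctan(2649/2) ≈ 89.96°
pole (s+8): 8 + j2649 → |·| = √(8²+2649²) = √7017265 ≈ 2649, ∠ = arctan(2649/8) ≈ 89.83°
pole (s+10): 10 + j2649 → |·| = √(10²+2649²) = √7017301 ≈ 2649, ∠ = arctan(2649/10) ≈ 89.78°
∠T = 142.63° − 269.57° = -126.94°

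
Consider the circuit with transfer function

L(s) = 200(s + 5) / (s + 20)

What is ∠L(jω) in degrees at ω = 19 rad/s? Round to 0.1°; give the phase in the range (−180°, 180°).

At s = jω = j19:
zero (s+5): 5 + j19 → |·| = √(5²+19²) = √386 ≈ 19.647, ∠ = arctan(19/5) ≈ 75.26°
pole (s+20): 20 + j19 → |·| = √(20²+19²) = √761 ≈ 27.586, ∠ = arctan(19/20) ≈ 43.53°
∠L = 75.26° − 43.53° = 31.73°

31.7°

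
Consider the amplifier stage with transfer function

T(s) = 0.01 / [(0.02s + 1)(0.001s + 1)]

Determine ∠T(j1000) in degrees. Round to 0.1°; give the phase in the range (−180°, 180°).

At ω = 1000 rad/s:
pole (1 + j1000·0.02) = 1 + j20 → |·| ≈ 20.025, ∠ ≈ 87.14°
pole (1 + j1000·0.001) = 1 + j1 → |·| ≈ 1.4142, ∠ ≈ 45.00°
∠T = (0°) − (87.14° + 45.00°) = -132.14°

-132.1°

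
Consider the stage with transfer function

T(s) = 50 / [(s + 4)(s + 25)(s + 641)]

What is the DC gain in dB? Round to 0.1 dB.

-62.2 dB

T(0) = 50 / (4·25·641) ≈ 0.00078003
20 log₁₀(0.00078003) ≈ -62.16 dB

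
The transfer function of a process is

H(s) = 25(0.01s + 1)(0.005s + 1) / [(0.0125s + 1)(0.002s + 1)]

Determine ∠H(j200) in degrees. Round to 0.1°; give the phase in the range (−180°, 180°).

At ω = 200 rad/s:
zero (1 + j200·0.01) = 1 + j2 → |·| ≈ 2.2361, ∠ ≈ 63.43°
zero (1 + j200·0.005) = 1 + j1 → |·| ≈ 1.4142, ∠ ≈ 45.00°
pole (1 + j200·0.0125) = 1 + j2.5 → |·| ≈ 2.6926, ∠ ≈ 68.20°
pole (1 + j200·0.002) = 1 + j0.4 → |·| ≈ 1.077, ∠ ≈ 21.80°
∠H = (63.43° + 45.00°) − (68.20° + 21.80°) = 18.43°

18.4°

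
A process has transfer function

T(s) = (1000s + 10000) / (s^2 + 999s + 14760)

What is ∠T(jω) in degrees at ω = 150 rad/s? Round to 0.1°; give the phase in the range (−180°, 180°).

-6.8°

Substitute s = j150:
Numerator: 1000(j150) + 10000 = 10000 + j150000
Denominator: (j150)^2 + 999(j150) + 14760 = -7740 + j149850
|N| = √(10000² + 150000²) ≈ 1.5033e+05, ∠N ≈ 86.19°
|D| = √(7740² + 149850²) ≈ 1.5005e+05, ∠D ≈ 92.96°
∠T = 86.19° − 92.96° = -6.77°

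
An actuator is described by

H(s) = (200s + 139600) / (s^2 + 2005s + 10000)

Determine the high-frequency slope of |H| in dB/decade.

Each pole contributes −20 dB/decade at high frequency; each zero contributes +20 dB/decade.
Net: 1 zero(s) − 2 pole(s) → -20 dB/decade.

-20 dB/decade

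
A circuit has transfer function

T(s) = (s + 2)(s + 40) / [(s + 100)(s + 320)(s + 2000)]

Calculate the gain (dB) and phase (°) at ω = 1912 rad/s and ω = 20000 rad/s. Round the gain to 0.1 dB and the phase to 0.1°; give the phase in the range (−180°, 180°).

At s = jω = j1912:
zero (s+2): 2 + j1912 → |·| = √(2²+1912²) = √3655748 ≈ 1912, ∠ = arctan(1912/2) ≈ 89.94°
zero (s+40): 40 + j1912 → |·| = √(40²+1912²) = √3657344 ≈ 1912.4, ∠ = arctan(1912/40) ≈ 88.80°
pole (s+100): 100 + j1912 → |·| = √(100²+1912²) = √3665744 ≈ 1914.6, ∠ = arctan(1912/100) ≈ 87.01°
pole (s+320): 320 + j1912 → |·| = √(320²+1912²) = √3758144 ≈ 1938.6, ∠ = arctan(1912/320) ≈ 80.50°
pole (s+2000): 2000 + j1912 → |·| = √(2000²+1912²) = √7655744 ≈ 2766.9, ∠ = arctan(1912/2000) ≈ 43.71°
|T| = 1 · 3.6565e+06 / 1.027e+10 ≈ 0.00035604
Gain = 20 log₁₀(0.00035604) ≈ -68.97 dB
∠T = 178.74° − 211.22° = -32.48°

At s = jω = j20000:
zero (s+2): 2 + j20000 → |·| = √(2²+20000²) = √400000004 ≈ 20000, ∠ = arctan(20000/2) ≈ 89.99°
zero (s+40): 40 + j20000 → |·| = √(40²+20000²) = √400001600 ≈ 20000, ∠ = arctan(20000/40) ≈ 89.89°
pole (s+100): 100 + j20000 → |·| = √(100²+20000²) = √400010000 ≈ 20000, ∠ = arctan(20000/100) ≈ 89.71°
pole (s+320): 320 + j20000 → |·| = √(320²+20000²) = √400102400 ≈ 20003, ∠ = arctan(20000/320) ≈ 89.08°
pole (s+2000): 2000 + j20000 → |·| = √(2000²+20000²) = √404000000 ≈ 20100, ∠ = arctan(20000/2000) ≈ 84.29°
|T| = 1 · 4e+08 / 8.0412e+12 ≈ 4.9744e-05
Gain = 20 log₁₀(4.9744e-05) ≈ -86.07 dB
∠T = 179.88° − 263.08° = -83.20°

ω = 1912: -69.0 dB, -32.5°; ω = 20000: -86.1 dB, -83.2°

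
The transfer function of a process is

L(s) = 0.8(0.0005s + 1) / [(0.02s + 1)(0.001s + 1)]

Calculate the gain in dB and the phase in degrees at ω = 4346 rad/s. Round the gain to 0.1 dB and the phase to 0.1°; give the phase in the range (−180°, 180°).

-46.1 dB, -101.1°

At ω = 4346 rad/s:
zero (1 + j4346·0.0005) = 1 + j2.173 → |·| ≈ 2.3921, ∠ ≈ 65.29°
pole (1 + j4346·0.02) = 1 + j86.92 → |·| ≈ 86.926, ∠ ≈ 89.34°
pole (1 + j4346·0.001) = 1 + j4.346 → |·| ≈ 4.4596, ∠ ≈ 77.04°
|L| = 0.8 · 2.3921 / (86.926 · 4.4596) ≈ 0.0049366
Gain = 20 log₁₀(0.0049366) ≈ -46.13 dB
∠L = (65.29°) − (89.34° + 77.04°) = -101.09°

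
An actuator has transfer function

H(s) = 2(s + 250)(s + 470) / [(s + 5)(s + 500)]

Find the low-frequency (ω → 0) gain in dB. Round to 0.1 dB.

H(0) = 2·250·470 / (5·500) = 94
20 log₁₀(94) ≈ 39.46 dB

39.5 dB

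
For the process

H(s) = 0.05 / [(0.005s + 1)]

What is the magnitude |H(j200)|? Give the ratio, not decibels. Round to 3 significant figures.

0.0354

At ω = 200 rad/s:
pole (1 + j200·0.005) = 1 + j1 → |·| ≈ 1.4142, ∠ ≈ 45.00°
|H| = 0.05 · 1 / (1.4142) ≈ 0.035356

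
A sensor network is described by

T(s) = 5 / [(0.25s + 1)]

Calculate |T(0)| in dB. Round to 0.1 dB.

14.0 dB

T(0) = 5 · 1 / 1 = 5
20 log₁₀(5) ≈ 13.98 dB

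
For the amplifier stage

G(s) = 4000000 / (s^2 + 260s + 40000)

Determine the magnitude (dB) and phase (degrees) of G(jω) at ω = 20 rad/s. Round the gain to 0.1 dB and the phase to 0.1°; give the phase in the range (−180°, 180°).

At s = jω = j20:
quadratic: (j20)² + 260·j20 + 40000 = 39600 + j5200 → |·| ≈ 39940, ∠ ≈ 7.48°
|G| = 4000000 / 39940 ≈ 100.15
Gain = 20 log₁₀(100.15) ≈ 40.01 dB
∠G = 0.00° − 7.48° = -7.48°

40.0 dB, -7.5°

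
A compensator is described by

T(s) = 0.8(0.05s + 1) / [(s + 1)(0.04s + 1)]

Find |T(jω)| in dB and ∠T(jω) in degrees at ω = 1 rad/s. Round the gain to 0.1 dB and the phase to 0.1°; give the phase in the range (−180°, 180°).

At ω = 1 rad/s:
zero (1 + j1·0.05) = 1 + j0.05 → |·| ≈ 1.0012, ∠ ≈ 2.86°
pole (1 + j1·1) = 1 + j1 → |·| ≈ 1.4142, ∠ ≈ 45.00°
pole (1 + j1·0.04) = 1 + j0.04 → |·| ≈ 1.0008, ∠ ≈ 2.29°
|T| = 0.8 · 1.0012 / (1.4142 · 1.0008) ≈ 0.56592
Gain = 20 log₁₀(0.56592) ≈ -4.94 dB
∠T = (2.86°) − (45.00° + 2.29°) = -44.43°

-4.9 dB, -44.4°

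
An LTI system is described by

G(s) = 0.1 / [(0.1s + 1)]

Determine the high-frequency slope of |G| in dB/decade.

-20 dB/decade

Each pole contributes −20 dB/decade at high frequency; each zero contributes +20 dB/decade.
Net: 0 zero(s) − 1 pole(s) → -20 dB/decade.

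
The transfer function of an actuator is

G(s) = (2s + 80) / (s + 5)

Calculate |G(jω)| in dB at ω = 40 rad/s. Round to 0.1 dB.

Substitute s = j40:
Numerator: 2(j40) + 80 = 80 + j80
Denominator: (j40) + 5 = 5 + j40
|N| = √(80² + 80²) ≈ 113.14, ∠N ≈ 45.00°
|D| = √(5² + 40²) ≈ 40.311, ∠D ≈ 82.87°
|G| = 113.14 / 40.311 ≈ 2.8067
Gain = 20 log₁₀(2.8067) ≈ 8.96 dB

9.0 dB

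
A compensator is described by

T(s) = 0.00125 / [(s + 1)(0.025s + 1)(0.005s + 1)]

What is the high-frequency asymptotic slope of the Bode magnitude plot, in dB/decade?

Each pole contributes −20 dB/decade at high frequency; each zero contributes +20 dB/decade.
Net: 0 zero(s) − 3 pole(s) → -60 dB/decade.

-60 dB/decade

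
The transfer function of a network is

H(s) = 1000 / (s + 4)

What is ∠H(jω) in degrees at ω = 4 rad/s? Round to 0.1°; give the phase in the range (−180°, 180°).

-45.0°

At s = jω = j4:
pole (s+4): 4 + j4 → |·| = √(4²+4²) = √32 ≈ 5.6569, ∠ = arctan(4/4) ≈ 45.00°
∠H = 0.00° − 45.00° = -45.00°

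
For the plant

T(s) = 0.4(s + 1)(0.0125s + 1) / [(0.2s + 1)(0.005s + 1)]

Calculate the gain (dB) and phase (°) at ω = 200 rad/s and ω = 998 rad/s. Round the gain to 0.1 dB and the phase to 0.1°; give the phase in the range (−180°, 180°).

ω = 200: 11.6 dB, 24.3°; ω = 998: 13.8 dB, 7.0°

At ω = 200 rad/s:
zero (1 + j200·1) = 1 + j200 → |·| ≈ 200, ∠ ≈ 89.71°
zero (1 + j200·0.0125) = 1 + j2.5 → |·| ≈ 2.6926, ∠ ≈ 68.20°
pole (1 + j200·0.2) = 1 + j40 → |·| ≈ 40.012, ∠ ≈ 88.57°
pole (1 + j200·0.005) = 1 + j1 → |·| ≈ 1.4142, ∠ ≈ 45.00°
|T| = 0.4 · 200 · 2.6926 / (40.012 · 1.4142) ≈ 3.8068
Gain = 20 log₁₀(3.8068) ≈ 11.61 dB
∠T = (89.71° + 68.20°) − (88.57° + 45.00°) = 24.34°

At ω = 998 rad/s:
zero (1 + j998·1) = 1 + j998 → |·| ≈ 998, ∠ ≈ 89.94°
zero (1 + j998·0.0125) = 1 + j12.475 → |·| ≈ 12.515, ∠ ≈ 85.42°
pole (1 + j998·0.2) = 1 + j199.6 → |·| ≈ 199.6, ∠ ≈ 89.71°
pole (1 + j998·0.005) = 1 + j4.99 → |·| ≈ 5.0892, ∠ ≈ 78.67°
|T| = 0.4 · 998 · 12.515 / (199.6 · 5.0892) ≈ 4.9183
Gain = 20 log₁₀(4.9183) ≈ 13.84 dB
∠T = (89.94° + 85.42°) − (89.71° + 78.67°) = 6.98°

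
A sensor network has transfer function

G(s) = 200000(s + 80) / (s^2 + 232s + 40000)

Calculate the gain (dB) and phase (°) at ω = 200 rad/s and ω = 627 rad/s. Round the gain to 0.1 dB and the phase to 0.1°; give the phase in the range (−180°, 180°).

At s = jω = j200:
zero (s+80): 80 + j200 → |·| = √(80²+200²) = √46400 ≈ 215.41, ∠ = arctan(200/80) ≈ 68.20°
quadratic: (j200)² + 232·j200 + 40000 = 0 + j46400 → |·| ≈ 46400, ∠ ≈ 90.00°
|G| = 200000 · 215.41 / 46400 ≈ 928.49
Gain = 20 log₁₀(928.49) ≈ 59.36 dB
∠G = 68.20° − 90.00° = -21.80°

At s = jω = j627:
zero (s+80): 80 + j627 → |·| = √(80²+627²) = √399529 ≈ 632.08, ∠ = arctan(627/80) ≈ 82.73°
quadratic: (j627)² + 232·j627 + 40000 = -353129 + j145464 → |·| ≈ 3.8192e+05, ∠ ≈ 157.61°
|G| = 200000 · 632.08 / 3.8192e+05 ≈ 331
Gain = 20 log₁₀(331) ≈ 50.40 dB
∠G = 82.73° − 157.61° = -74.88°

ω = 200: 59.4 dB, -21.8°; ω = 627: 50.4 dB, -74.9°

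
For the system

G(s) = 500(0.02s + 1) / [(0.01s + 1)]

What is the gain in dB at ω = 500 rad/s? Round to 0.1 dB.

At ω = 500 rad/s:
zero (1 + j500·0.02) = 1 + j10 → |·| ≈ 10.05, ∠ ≈ 84.29°
pole (1 + j500·0.01) = 1 + j5 → |·| ≈ 5.099, ∠ ≈ 78.69°
|G| = 500 · 10.05 / (5.099) ≈ 985.49
Gain = 20 log₁₀(985.49) ≈ 59.87 dB

59.9 dB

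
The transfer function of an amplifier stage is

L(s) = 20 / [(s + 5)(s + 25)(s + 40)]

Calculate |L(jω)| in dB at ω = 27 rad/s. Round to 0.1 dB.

-67.7 dB

At s = jω = j27:
pole (s+5): 5 + j27 → |·| = √(5²+27²) = √754 ≈ 27.459, ∠ = arctan(27/5) ≈ 79.51°
pole (s+25): 25 + j27 → |·| = √(25²+27²) = √1354 ≈ 36.797, ∠ = arctan(27/25) ≈ 47.20°
pole (s+40): 40 + j27 → |·| = √(40²+27²) = √2329 ≈ 48.26, ∠ = arctan(27/40) ≈ 34.02°
|L| = 20 / 48762 ≈ 0.00041016
Gain = 20 log₁₀(0.00041016) ≈ -67.74 dB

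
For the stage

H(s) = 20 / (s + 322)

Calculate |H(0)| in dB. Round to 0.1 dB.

H(0) = 20 / (322) ≈ 0.062112
20 log₁₀(0.062112) ≈ -24.14 dB

-24.1 dB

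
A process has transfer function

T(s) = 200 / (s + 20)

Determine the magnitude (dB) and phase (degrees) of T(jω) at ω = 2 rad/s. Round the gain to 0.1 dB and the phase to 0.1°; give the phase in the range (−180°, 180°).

20.0 dB, -5.7°

At s = jω = j2:
pole (s+20): 20 + j2 → |·| = √(20²+2²) = √404 ≈ 20.1, ∠ = arctan(2/20) ≈ 5.71°
|T| = 200 / 20.1 ≈ 9.9502
Gain = 20 log₁₀(9.9502) ≈ 19.96 dB
∠T = 0.00° − 5.71° = -5.71°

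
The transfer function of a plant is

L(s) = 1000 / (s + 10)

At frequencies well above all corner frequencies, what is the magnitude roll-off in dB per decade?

-20 dB/decade

Each pole contributes −20 dB/decade at high frequency; each zero contributes +20 dB/decade.
Net: 0 zero(s) − 1 pole(s) → -20 dB/decade.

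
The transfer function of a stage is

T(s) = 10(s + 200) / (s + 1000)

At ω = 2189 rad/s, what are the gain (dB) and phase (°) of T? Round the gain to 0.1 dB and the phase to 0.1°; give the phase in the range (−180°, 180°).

19.2 dB, 19.3°

At s = jω = j2189:
zero (s+200): 200 + j2189 → |·| = √(200²+2189²) = √4831721 ≈ 2198.1, ∠ = arctan(2189/200) ≈ 84.78°
pole (s+1000): 1000 + j2189 → |·| = √(1000²+2189²) = √5791721 ≈ 2406.6, ∠ = arctan(2189/1000) ≈ 65.45°
|T| = 10 · 2198.1 / 2406.6 ≈ 9.1336
Gain = 20 log₁₀(9.1336) ≈ 19.21 dB
∠T = 84.78° − 65.45° = 19.33°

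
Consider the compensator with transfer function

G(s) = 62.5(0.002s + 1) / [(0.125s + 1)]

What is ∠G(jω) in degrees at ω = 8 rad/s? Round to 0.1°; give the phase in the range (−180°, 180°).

At ω = 8 rad/s:
zero (1 + j8·0.002) = 1 + j0.016 → |·| ≈ 1.0001, ∠ ≈ 0.92°
pole (1 + j8·0.125) = 1 + j1 → |·| ≈ 1.4142, ∠ ≈ 45.00°
∠G = (0.92°) − (45.00°) = -44.08°

-44.1°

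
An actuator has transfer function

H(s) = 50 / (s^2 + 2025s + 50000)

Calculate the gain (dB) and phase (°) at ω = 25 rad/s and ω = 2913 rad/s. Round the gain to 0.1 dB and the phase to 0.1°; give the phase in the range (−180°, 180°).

ω = 25: -63.0 dB, -45.7°; ω = 2913: -106.3 dB, -145.0°

Substitute s = j25:
Numerator: 50 = 50 + j0
Denominator: (j25)^2 + 2025(j25) + 50000 = 49375 + j50625
|N| = √(50² + 0²) ≈ 50, ∠N ≈ 0.00°
|D| = √(49375² + 50625²) ≈ 70716, ∠D ≈ 45.72°
|H| = 50 / 70716 ≈ 0.00070705
Gain = 20 log₁₀(0.00070705) ≈ -63.01 dB
∠H = 0.00° − 45.72° = -45.72°

Substitute s = j2913:
Numerator: 50 = 50 + j0
Denominator: (j2913)^2 + 2025(j2913) + 50000 = -8435569 + j5898825
|N| = √(50² + 0²) ≈ 50, ∠N ≈ 0.00°
|D| = √(8435569² + 5898825²) ≈ 1.0293e+07, ∠D ≈ 145.04°
|H| = 50 / 1.0293e+07 ≈ 4.8577e-06
Gain = 20 log₁₀(4.8577e-06) ≈ -106.27 dB
∠H = 0.00° − 145.04° = -145.04°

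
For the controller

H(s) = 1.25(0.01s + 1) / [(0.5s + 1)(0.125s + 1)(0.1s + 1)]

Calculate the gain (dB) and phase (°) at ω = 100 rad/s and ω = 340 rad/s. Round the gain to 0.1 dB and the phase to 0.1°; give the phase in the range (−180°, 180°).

At ω = 100 rad/s:
zero (1 + j100·0.01) = 1 + j1 → |·| ≈ 1.4142, ∠ ≈ 45.00°
pole (1 + j100·0.5) = 1 + j50 → |·| ≈ 50.01, ∠ ≈ 88.85°
pole (1 + j100·0.125) = 1 + j12.5 → |·| ≈ 12.54, ∠ ≈ 85.43°
pole (1 + j100·0.1) = 1 + j10 → |·| ≈ 10.05, ∠ ≈ 84.29°
|H| = 1.25 · 1.4142 / (50.01 · 12.54 · 10.05) ≈ 0.00028048
Gain = 20 log₁₀(0.00028048) ≈ -71.04 dB
∠H = (45.00°) − (88.85° + 85.43° + 84.29°) = -213.57° ≡ 146.43° (principal value)

At ω = 340 rad/s:
zero (1 + j340·0.01) = 1 + j3.4 → |·| ≈ 3.544, ∠ ≈ 73.61°
pole (1 + j340·0.5) = 1 + j170 → |·| ≈ 170, ∠ ≈ 89.66°
pole (1 + j340·0.125) = 1 + j42.5 → |·| ≈ 42.512, ∠ ≈ 88.65°
pole (1 + j340·0.1) = 1 + j34 → |·| ≈ 34.015, ∠ ≈ 88.32°
|H| = 1.25 · 3.544 / (170 · 42.512 · 34.015) ≈ 1.8021e-05
Gain = 20 log₁₀(1.8021e-05) ≈ -94.88 dB
∠H = (73.61°) − (89.66° + 88.65° + 88.32°) = -193.02° ≡ 166.98° (principal value)

ω = 100: -71.0 dB, 146.4°; ω = 340: -94.9 dB, 167.0°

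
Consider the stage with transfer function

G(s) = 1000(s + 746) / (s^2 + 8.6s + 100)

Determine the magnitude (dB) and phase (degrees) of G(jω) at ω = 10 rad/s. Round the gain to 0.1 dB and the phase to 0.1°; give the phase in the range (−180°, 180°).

At s = jω = j10:
zero (s+746): 746 + j10 → |·| = √(746²+10²) = √556616 ≈ 746.07, ∠ = arctan(10/746) ≈ 0.77°
quadratic: (j10)² + 8.6·j10 + 100 = 0 + j86 → |·| ≈ 86, ∠ ≈ 90.00°
|G| = 1000 · 746.07 / 86 ≈ 8675.2
Gain = 20 log₁₀(8675.2) ≈ 78.77 dB
∠G = 0.77° − 90.00° = -89.23°

78.8 dB, -89.2°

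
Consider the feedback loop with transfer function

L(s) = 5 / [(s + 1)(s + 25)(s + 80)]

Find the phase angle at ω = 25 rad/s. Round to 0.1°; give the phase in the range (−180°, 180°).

At s = jω = j25:
pole (s+1): 1 + j25 → |·| = √(1²+25²) = √626 ≈ 25.02, ∠ = arctan(25/1) ≈ 87.71°
pole (s+25): 25 + j25 → |·| = √(25²+25²) = √1250 ≈ 35.355, ∠ = arctan(25/25) ≈ 45.00°
pole (s+80): 80 + j25 → |·| = √(80²+25²) = √7025 ≈ 83.815, ∠ = arctan(25/80) ≈ 17.35°
∠L = 0.00° − 150.06° = -150.06°

-150.1°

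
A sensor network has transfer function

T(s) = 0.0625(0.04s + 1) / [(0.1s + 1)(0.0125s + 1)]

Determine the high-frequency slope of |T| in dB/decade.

Each pole contributes −20 dB/decade at high frequency; each zero contributes +20 dB/decade.
Net: 1 zero(s) − 2 pole(s) → -20 dB/decade.

-20 dB/decade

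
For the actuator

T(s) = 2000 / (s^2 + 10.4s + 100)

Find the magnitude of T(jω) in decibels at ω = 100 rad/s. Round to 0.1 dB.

At s = jω = j100:
quadratic: (j100)² + 10.4·j100 + 100 = -9900 + j1040 → |·| ≈ 9954.5, ∠ ≈ 174.00°
|T| = 2000 / 9954.5 ≈ 0.20091
Gain = 20 log₁₀(0.20091) ≈ -13.94 dB

-13.9 dB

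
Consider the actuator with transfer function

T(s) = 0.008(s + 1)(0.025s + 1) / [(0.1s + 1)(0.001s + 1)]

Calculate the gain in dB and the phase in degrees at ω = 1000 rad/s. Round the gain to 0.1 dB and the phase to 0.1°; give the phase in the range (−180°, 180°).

3.0 dB, 43.2°

At ω = 1000 rad/s:
zero (1 + j1000·1) = 1 + j1000 → |·| ≈ 1000, ∠ ≈ 89.94°
zero (1 + j1000·0.025) = 1 + j25 → |·| ≈ 25.02, ∠ ≈ 87.71°
pole (1 + j1000·0.1) = 1 + j100 → |·| ≈ 100, ∠ ≈ 89.43°
pole (1 + j1000·0.001) = 1 + j1 → |·| ≈ 1.4142, ∠ ≈ 45.00°
|T| = 0.008 · 1000 · 25.02 / (100 · 1.4142) ≈ 1.4154
Gain = 20 log₁₀(1.4154) ≈ 3.02 dB
∠T = (89.94° + 87.71°) − (89.43° + 45.00°) = 43.22°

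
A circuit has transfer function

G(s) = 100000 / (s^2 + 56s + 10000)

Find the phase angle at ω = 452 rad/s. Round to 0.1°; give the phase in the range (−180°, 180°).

At s = jω = j452:
quadratic: (j452)² + 56·j452 + 10000 = -194304 + j25312 → |·| ≈ 1.9595e+05, ∠ ≈ 172.58°
∠G = 0.00° − 172.58° = -172.58°

-172.6°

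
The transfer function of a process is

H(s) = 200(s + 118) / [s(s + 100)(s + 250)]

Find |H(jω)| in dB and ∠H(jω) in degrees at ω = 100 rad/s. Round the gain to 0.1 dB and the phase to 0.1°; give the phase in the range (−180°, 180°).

At s = jω = j100:
zero (s+118): 118 + j100 → |·| = √(118²+100²) = √23924 ≈ 154.67, ∠ = arctan(100/118) ≈ 40.28°
pole (s+100): 100 + j100 → |·| = √(100²+100²) = √20000 ≈ 141.42, ∠ = arctan(100/100) ≈ 45.00°
pole (s+250): 250 + j100 → |·| = √(250²+100²) = √72500 ≈ 269.26, ∠ = arctan(100/250) ≈ 21.80°
pole at origin: |s| = 100, ∠ = 90.00° (in denominator)
|H| = 200 · 154.67 / 3.8079e+06 ≈ 0.0081236
Gain = 20 log₁₀(0.0081236) ≈ -41.81 dB
∠H = 40.28° − 156.80° = -116.52°

-41.8 dB, -116.5°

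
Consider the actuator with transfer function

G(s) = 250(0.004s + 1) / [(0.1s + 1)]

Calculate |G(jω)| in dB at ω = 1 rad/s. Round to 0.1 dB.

At ω = 1 rad/s:
zero (1 + j1·0.004) = 1 + j0.004 → |·| ≈ 1, ∠ ≈ 0.23°
pole (1 + j1·0.1) = 1 + j0.1 → |·| ≈ 1.005, ∠ ≈ 5.71°
|G| = 250 · 1 / (1.005) ≈ 248.76
Gain = 20 log₁₀(248.76) ≈ 47.92 dB

47.9 dB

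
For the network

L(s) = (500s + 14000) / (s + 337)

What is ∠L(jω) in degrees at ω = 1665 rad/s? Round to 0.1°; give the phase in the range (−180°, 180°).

Substitute s = j1665:
Numerator: 500(j1665) + 14000 = 14000 + j832500
Denominator: (j1665) + 337 = 337 + j1665
|N| = √(14000² + 832500²) ≈ 8.3262e+05, ∠N ≈ 89.04°
|D| = √(337² + 1665²) ≈ 1698.8, ∠D ≈ 78.56°
∠L = 89.04° − 78.56° = 10.48°

10.5°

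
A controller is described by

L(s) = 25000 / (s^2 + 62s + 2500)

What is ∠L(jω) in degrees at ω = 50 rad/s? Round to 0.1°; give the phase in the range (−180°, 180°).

At s = jω = j50:
quadratic: (j50)² + 62·j50 + 2500 = 0 + j3100 → |·| ≈ 3100, ∠ ≈ 90.00°
∠L = 0.00° − 90.00° = -90.00°

-90.0°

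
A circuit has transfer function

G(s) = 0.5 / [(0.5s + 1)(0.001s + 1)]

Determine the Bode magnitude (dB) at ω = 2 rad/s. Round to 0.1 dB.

At ω = 2 rad/s:
pole (1 + j2·0.5) = 1 + j1 → |·| ≈ 1.4142, ∠ ≈ 45.00°
pole (1 + j2·0.001) = 1 + j0.002 → |·| ≈ 1, ∠ ≈ 0.11°
|G| = 0.5 · 1 / (1.4142 · 1) ≈ 0.35356
Gain = 20 log₁₀(0.35356) ≈ -9.03 dB

-9.0 dB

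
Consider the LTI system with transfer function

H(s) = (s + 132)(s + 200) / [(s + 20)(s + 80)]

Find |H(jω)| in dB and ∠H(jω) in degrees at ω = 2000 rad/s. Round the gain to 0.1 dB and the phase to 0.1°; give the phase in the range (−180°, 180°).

At s = jω = j2000:
zero (s+132): 132 + j2000 → |·| = √(132²+2000²) = √4017424 ≈ 2004.4, ∠ = arctan(2000/132) ≈ 86.22°
zero (s+200): 200 + j2000 → |·| = √(200²+2000²) = √4040000 ≈ 2010, ∠ = arctan(2000/200) ≈ 84.29°
pole (s+20): 20 + j2000 → |·| = √(20²+2000²) = √4000400 ≈ 2000.1, ∠ = arctan(2000/20) ≈ 89.43°
pole (s+80): 80 + j2000 → |·| = √(80²+2000²) = √4006400 ≈ 2001.6, ∠ = arctan(2000/80) ≈ 87.71°
|H| = 1 · 4.0288e+06 / 4.0034e+06 ≈ 1.0063
Gain = 20 log₁₀(1.0063) ≈ 0.05 dB
∠H = 170.51° − 177.14° = -6.63°

0.1 dB, -6.6°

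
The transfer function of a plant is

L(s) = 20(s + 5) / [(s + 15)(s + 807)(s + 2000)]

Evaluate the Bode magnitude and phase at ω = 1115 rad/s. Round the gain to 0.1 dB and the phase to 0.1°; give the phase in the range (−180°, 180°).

-104.0 dB, -82.7°

At s = jω = j1115:
zero (s+5): 5 + j1115 → |·| = √(5²+1115²) = √1243250 ≈ 1115, ∠ = arctan(1115/5) ≈ 89.74°
pole (s+15): 15 + j1115 → |·| = √(15²+1115²) = √1243450 ≈ 1115.1, ∠ = arctan(1115/15) ≈ 89.23°
pole (s+807): 807 + j1115 → |·| = √(807²+1115²) = √1894474 ≈ 1376.4, ∠ = arctan(1115/807) ≈ 54.10°
pole (s+2000): 2000 + j1115 → |·| = √(2000²+1115²) = √5243225 ≈ 2289.8, ∠ = arctan(1115/2000) ≈ 29.14°
|L| = 20 · 1115 / 3.5144e+09 ≈ 6.3453e-06
Gain = 20 log₁₀(6.3453e-06) ≈ -103.95 dB
∠L = 89.74° − 172.47° = -82.73°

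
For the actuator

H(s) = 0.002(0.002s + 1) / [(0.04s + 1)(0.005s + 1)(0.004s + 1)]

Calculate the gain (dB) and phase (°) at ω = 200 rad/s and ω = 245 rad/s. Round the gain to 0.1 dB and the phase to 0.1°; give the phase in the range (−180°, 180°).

At ω = 200 rad/s:
zero (1 + j200·0.002) = 1 + j0.4 → |·| ≈ 1.077, ∠ ≈ 21.80°
pole (1 + j200·0.04) = 1 + j8 → |·| ≈ 8.0623, ∠ ≈ 82.87°
pole (1 + j200·0.005) = 1 + j1 → |·| ≈ 1.4142, ∠ ≈ 45.00°
pole (1 + j200·0.004) = 1 + j0.8 → |·| ≈ 1.2806, ∠ ≈ 38.66°
|H| = 0.002 · 1.077 / (8.0623 · 1.4142 · 1.2806) ≈ 0.00014752
Gain = 20 log₁₀(0.00014752) ≈ -76.62 dB
∠H = (21.80°) − (82.87° + 45.00° + 38.66°) = -144.73°

At ω = 245 rad/s:
zero (1 + j245·0.002) = 1 + j0.49 → |·| ≈ 1.1136, ∠ ≈ 26.10°
pole (1 + j245·0.04) = 1 + j9.8 → |·| ≈ 9.8509, ∠ ≈ 84.17°
pole (1 + j245·0.005) = 1 + j1.225 → |·| ≈ 1.5813, ∠ ≈ 50.77°
pole (1 + j245·0.004) = 1 + j0.98 → |·| ≈ 1.4001, ∠ ≈ 44.42°
|H| = 0.002 · 1.1136 / (9.8509 · 1.5813 · 1.4001) ≈ 0.00010212
Gain = 20 log₁₀(0.00010212) ≈ -79.82 dB
∠H = (26.10°) − (84.17° + 50.77° + 44.42°) = -153.26°

ω = 200: -76.6 dB, -144.7°; ω = 245: -79.8 dB, -153.3°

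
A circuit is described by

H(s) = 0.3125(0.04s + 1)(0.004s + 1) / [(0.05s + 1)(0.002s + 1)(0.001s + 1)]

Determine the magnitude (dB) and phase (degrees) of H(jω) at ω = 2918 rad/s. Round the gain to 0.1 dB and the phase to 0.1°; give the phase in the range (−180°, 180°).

At ω = 2918 rad/s:
zero (1 + j2918·0.04) = 1 + j116.72 → |·| ≈ 116.72, ∠ ≈ 89.51°
zero (1 + j2918·0.004) = 1 + j11.672 → |·| ≈ 11.715, ∠ ≈ 85.10°
pole (1 + j2918·0.05) = 1 + j145.9 → |·| ≈ 145.9, ∠ ≈ 89.61°
pole (1 + j2918·0.002) = 1 + j5.836 → |·| ≈ 5.9211, ∠ ≈ 80.28°
pole (1 + j2918·0.001) = 1 + j2.918 → |·| ≈ 3.0846, ∠ ≈ 71.08°
|H| = 0.3125 · 116.72 · 11.715 / (145.9 · 5.9211 · 3.0846) ≈ 0.16035
Gain = 20 log₁₀(0.16035) ≈ -15.90 dB
∠H = (89.51° + 85.10°) − (89.61° + 80.28° + 71.08°) = -66.36°

-15.9 dB, -66.4°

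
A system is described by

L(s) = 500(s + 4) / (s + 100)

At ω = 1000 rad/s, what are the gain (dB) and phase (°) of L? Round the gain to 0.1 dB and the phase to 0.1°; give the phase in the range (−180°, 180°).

At s = jω = j1000:
zero (s+4): 4 + j1000 → |·| = √(4²+1000²) = √1000016 ≈ 1000, ∠ = arctan(1000/4) ≈ 89.77°
pole (s+100): 100 + j1000 → |·| = √(100²+1000²) = √1010000 ≈ 1005, ∠ = arctan(1000/100) ≈ 84.29°
|L| = 500 · 1000 / 1005 ≈ 497.51
Gain = 20 log₁₀(497.51) ≈ 53.94 dB
∠L = 89.77° − 84.29° = 5.48°

53.9 dB, 5.5°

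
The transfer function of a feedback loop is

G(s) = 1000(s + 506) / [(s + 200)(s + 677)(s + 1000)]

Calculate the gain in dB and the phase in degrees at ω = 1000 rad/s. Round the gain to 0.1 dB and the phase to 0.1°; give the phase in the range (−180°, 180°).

-63.8 dB, -116.4°

At s = jω = j1000:
zero (s+506): 506 + j1000 → |·| = √(506²+1000²) = √1256036 ≈ 1120.7, ∠ = arctan(1000/506) ≈ 63.16°
pole (s+200): 200 + j1000 → |·| = √(200²+1000²) = √1040000 ≈ 1019.8, ∠ = arctan(1000/200) ≈ 78.69°
pole (s+677): 677 + j1000 → |·| = √(677²+1000²) = √1458329 ≈ 1207.6, ∠ = arctan(1000/677) ≈ 55.90°
pole (s+1000): 1000 + j1000 → |·| = √(1000²+1000²) = √2000000 ≈ 1414.2, ∠ = arctan(1000/1000) ≈ 45.00°
|G| = 1000 · 1120.7 / 1.7416e+09 ≈ 0.00064349
Gain = 20 log₁₀(0.00064349) ≈ -63.83 dB
∠G = 63.16° − 179.59° = -116.43°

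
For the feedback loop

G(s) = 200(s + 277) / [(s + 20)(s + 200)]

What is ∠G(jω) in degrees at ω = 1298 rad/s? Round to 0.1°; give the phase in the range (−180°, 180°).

At s = jω = j1298:
zero (s+277): 277 + j1298 → |·| = √(277²+1298²) = √1761533 ≈ 1327.2, ∠ = arctan(1298/277) ≈ 77.95°
pole (s+20): 20 + j1298 → |·| = √(20²+1298²) = √1685204 ≈ 1298.2, ∠ = arctan(1298/20) ≈ 89.12°
pole (s+200): 200 + j1298 → |·| = √(200²+1298²) = √1724804 ≈ 1313.3, ∠ = arctan(1298/200) ≈ 81.24°
∠G = 77.95° − 170.36° = -92.41°

-92.4°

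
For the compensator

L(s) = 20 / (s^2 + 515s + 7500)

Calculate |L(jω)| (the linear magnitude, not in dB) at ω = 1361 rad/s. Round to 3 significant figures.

1.01e-05

Substitute s = j1361:
Numerator: 20 = 20 + j0
Denominator: (j1361)^2 + 515(j1361) + 7500 = -1844821 + j700915
|N| = √(20² + 0²) ≈ 20, ∠N ≈ 0.00°
|D| = √(1844821² + 700915²) ≈ 1.9735e+06, ∠D ≈ 159.20°
|L| = 20 / 1.9735e+06 ≈ 1.0134e-05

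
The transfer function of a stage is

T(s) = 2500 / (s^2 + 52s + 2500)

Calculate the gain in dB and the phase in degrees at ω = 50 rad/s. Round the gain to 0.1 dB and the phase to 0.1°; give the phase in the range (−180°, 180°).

At s = jω = j50:
quadratic: (j50)² + 52·j50 + 2500 = 0 + j2600 → |·| ≈ 2600, ∠ ≈ 90.00°
|T| = 2500 / 2600 ≈ 0.96154
Gain = 20 log₁₀(0.96154) ≈ -0.34 dB
∠T = 0.00° − 90.00° = -90.00°

-0.3 dB, -90.0°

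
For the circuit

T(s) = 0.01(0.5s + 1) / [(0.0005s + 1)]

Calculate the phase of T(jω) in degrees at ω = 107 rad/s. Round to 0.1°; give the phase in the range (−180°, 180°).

85.9°

At ω = 107 rad/s:
zero (1 + j107·0.5) = 1 + j53.5 → |·| ≈ 53.509, ∠ ≈ 88.93°
pole (1 + j107·0.0005) = 1 + j0.0535 → |·| ≈ 1.0014, ∠ ≈ 3.06°
∠T = (88.93°) − (3.06°) = 85.87°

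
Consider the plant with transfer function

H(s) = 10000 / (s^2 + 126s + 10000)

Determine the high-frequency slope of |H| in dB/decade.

Each pole contributes −20 dB/decade at high frequency; each zero contributes +20 dB/decade.
Net: 0 zero(s) − 2 pole(s) → -40 dB/decade.

-40 dB/decade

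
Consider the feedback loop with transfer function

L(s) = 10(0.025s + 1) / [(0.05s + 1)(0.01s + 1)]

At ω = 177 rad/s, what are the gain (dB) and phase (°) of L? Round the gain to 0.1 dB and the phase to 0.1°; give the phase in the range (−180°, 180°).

8.0 dB, -66.8°

At ω = 177 rad/s:
zero (1 + j177·0.025) = 1 + j4.425 → |·| ≈ 4.5366, ∠ ≈ 77.27°
pole (1 + j177·0.05) = 1 + j8.85 → |·| ≈ 8.9063, ∠ ≈ 83.55°
pole (1 + j177·0.01) = 1 + j1.77 → |·| ≈ 2.033, ∠ ≈ 60.53°
|L| = 10 · 4.5366 / (8.9063 · 2.033) ≈ 2.5055
Gain = 20 log₁₀(2.5055) ≈ 7.98 dB
∠L = (77.27°) − (83.55° + 60.53°) = -66.81°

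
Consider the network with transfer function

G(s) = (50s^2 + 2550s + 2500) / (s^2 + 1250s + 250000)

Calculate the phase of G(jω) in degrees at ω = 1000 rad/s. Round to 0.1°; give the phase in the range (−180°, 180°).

Substitute s = j1000:
Numerator: 50(j1000)^2 + 2550(j1000) + 2500 = -49997500 + j2550000
Denominator: (j1000)^2 + 1250(j1000) + 250000 = -750000 + j1250000
|N| = √(49997500² + 2550000²) ≈ 5.0062e+07, ∠N ≈ 177.08°
|D| = √(750000² + 1250000²) ≈ 1.4577e+06, ∠D ≈ 120.96°
∠G = 177.08° − 120.96° = 56.12°

56.1°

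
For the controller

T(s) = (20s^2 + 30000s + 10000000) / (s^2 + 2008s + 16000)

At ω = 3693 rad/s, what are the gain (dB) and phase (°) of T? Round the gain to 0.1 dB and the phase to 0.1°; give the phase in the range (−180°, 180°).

25.3 dB, 5.7°

Substitute s = j3693:
Numerator: 20(j3693)^2 + 30000(j3693) + 10000000 = -262764980 + j110790000
Denominator: (j3693)^2 + 2008(j3693) + 16000 = -13622249 + j7415544
|N| = √(262764980² + 110790000²) ≈ 2.8517e+08, ∠N ≈ 157.14°
|D| = √(13622249² + 7415544²) ≈ 1.551e+07, ∠D ≈ 151.44°
|T| = 2.8517e+08 / 1.551e+07 ≈ 18.386
Gain = 20 log₁₀(18.386) ≈ 25.29 dB
∠T = 157.14° − 151.44° = 5.70°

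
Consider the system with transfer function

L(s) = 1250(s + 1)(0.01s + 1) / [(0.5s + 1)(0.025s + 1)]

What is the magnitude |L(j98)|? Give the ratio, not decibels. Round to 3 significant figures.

At ω = 98 rad/s:
zero (1 + j98·1) = 1 + j98 → |·| ≈ 98.005, ∠ ≈ 89.42°
zero (1 + j98·0.01) = 1 + j0.98 → |·| ≈ 1.4001, ∠ ≈ 44.42°
pole (1 + j98·0.5) = 1 + j49 → |·| ≈ 49.01, ∠ ≈ 88.83°
pole (1 + j98·0.025) = 1 + j2.45 → |·| ≈ 2.6462, ∠ ≈ 67.80°
|L| = 1250 · 98.005 · 1.4001 / (49.01 · 2.6462) ≈ 1322.5

1.32e+03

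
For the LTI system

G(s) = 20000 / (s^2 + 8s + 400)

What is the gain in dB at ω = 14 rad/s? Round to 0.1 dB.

38.7 dB

At s = jω = j14:
quadratic: (j14)² + 8·j14 + 400 = 204 + j112 → |·| ≈ 232.72, ∠ ≈ 28.77°
|G| = 20000 / 232.72 ≈ 85.94
Gain = 20 log₁₀(85.94) ≈ 38.68 dB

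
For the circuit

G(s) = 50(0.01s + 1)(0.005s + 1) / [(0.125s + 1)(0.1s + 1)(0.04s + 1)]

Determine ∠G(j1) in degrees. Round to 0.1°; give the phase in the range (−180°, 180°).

-14.3°

At ω = 1 rad/s:
zero (1 + j1·0.01) = 1 + j0.01 → |·| ≈ 1, ∠ ≈ 0.57°
zero (1 + j1·0.005) = 1 + j0.005 → |·| ≈ 1, ∠ ≈ 0.29°
pole (1 + j1·0.125) = 1 + j0.125 → |·| ≈ 1.0078, ∠ ≈ 7.13°
pole (1 + j1·0.1) = 1 + j0.1 → |·| ≈ 1.005, ∠ ≈ 5.71°
pole (1 + j1·0.04) = 1 + j0.04 → |·| ≈ 1.0008, ∠ ≈ 2.29°
∠G = (0.57° + 0.29°) − (7.13° + 5.71° + 2.29°) = -14.27°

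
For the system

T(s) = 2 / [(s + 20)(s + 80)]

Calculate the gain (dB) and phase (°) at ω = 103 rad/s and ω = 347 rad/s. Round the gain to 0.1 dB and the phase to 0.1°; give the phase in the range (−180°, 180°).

At s = jω = j103:
pole (s+20): 20 + j103 → |·| = √(20²+103²) = √11009 ≈ 104.92, ∠ = arctan(103/20) ≈ 79.01°
pole (s+80): 80 + j103 → |·| = √(80²+103²) = √17009 ≈ 130.42, ∠ = arctan(103/80) ≈ 52.16°
|T| = 2 / 13684 ≈ 0.00014616
Gain = 20 log₁₀(0.00014616) ≈ -76.70 dB
∠T = 0.00° − 131.17° = -131.17°

At s = jω = j347:
pole (s+20): 20 + j347 → |·| = √(20²+347²) = √120809 ≈ 347.58, ∠ = arctan(347/20) ≈ 86.70°
pole (s+80): 80 + j347 → |·| = √(80²+347²) = √126809 ≈ 356.1, ∠ = arctan(347/80) ≈ 77.02°
|T| = 2 / 1.2377e+05 ≈ 1.6159e-05
Gain = 20 log₁₀(1.6159e-05) ≈ -95.83 dB
∠T = 0.00° − 163.72° = -163.72°

ω = 103: -76.7 dB, -131.2°; ω = 347: -95.8 dB, -163.7°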